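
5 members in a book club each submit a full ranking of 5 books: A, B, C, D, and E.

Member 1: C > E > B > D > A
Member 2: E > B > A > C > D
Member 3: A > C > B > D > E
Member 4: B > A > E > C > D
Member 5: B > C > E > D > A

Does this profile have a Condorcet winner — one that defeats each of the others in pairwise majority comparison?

Yes

Head-to-head results (5 voters total):
A vs B: B wins 4–1.
A vs C: A wins 3–2.
A vs D: A wins 3–2.
A vs E: E wins 3–2.
B vs C: B wins 3–2.
B vs D: B wins 5–0.
B vs E: B wins 3–2.
C vs D: C wins 5–0.
C vs E: C wins 3–2.
D vs E: E wins 4–1.
B beats each rival — A (4–1), C (3–2), D (5–0), E (3–2) — so B is the Condorcet winner.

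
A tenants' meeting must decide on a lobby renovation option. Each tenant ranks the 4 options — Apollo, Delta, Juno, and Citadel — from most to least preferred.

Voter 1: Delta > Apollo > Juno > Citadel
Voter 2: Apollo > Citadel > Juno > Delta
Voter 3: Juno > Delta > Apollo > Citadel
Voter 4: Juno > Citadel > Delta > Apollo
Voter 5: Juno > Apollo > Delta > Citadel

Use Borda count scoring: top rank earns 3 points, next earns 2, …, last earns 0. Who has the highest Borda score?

Borda scores:
  Apollo: 2 + 3 + 1 + 0 + 2 = 8
  Delta: 3 + 0 + 2 + 1 + 1 = 7
  Juno: 1 + 1 + 3 + 3 + 3 = 11
  Citadel: 0 + 2 + 0 + 2 + 0 = 4
Juno has the highest total.

Juno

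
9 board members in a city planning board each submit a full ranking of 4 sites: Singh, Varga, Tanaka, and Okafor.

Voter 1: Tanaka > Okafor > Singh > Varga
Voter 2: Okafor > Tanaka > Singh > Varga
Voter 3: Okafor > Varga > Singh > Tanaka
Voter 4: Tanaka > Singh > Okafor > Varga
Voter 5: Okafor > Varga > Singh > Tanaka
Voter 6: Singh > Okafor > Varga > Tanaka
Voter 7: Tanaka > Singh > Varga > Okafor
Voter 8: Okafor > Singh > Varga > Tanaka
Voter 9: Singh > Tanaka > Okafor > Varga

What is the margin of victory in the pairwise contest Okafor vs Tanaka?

Ballots ranking Okafor above Tanaka: 5.
Ballots ranking Tanaka above Okafor: 4.
Okafor wins 5–4, a margin of 1.

1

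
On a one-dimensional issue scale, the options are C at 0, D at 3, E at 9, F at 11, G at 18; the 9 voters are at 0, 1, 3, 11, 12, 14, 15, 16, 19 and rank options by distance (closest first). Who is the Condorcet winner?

F

With single-peaked preferences on a line, the Condorcet winner is the candidate closest to the median voter.
The median voter (position 12) is closest to F at 11.
Check: F vs C — voters closer to F: 6 of 9.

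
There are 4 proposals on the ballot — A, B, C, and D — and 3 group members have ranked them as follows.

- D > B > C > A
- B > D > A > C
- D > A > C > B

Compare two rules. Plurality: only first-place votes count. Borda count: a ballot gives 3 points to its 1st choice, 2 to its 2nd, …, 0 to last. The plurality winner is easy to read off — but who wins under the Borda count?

D

Plurality first-place counts: A 0, B 1, C 0, D 2 → D.
Borda totals: A 3, B 5, C 2, D 8 → D.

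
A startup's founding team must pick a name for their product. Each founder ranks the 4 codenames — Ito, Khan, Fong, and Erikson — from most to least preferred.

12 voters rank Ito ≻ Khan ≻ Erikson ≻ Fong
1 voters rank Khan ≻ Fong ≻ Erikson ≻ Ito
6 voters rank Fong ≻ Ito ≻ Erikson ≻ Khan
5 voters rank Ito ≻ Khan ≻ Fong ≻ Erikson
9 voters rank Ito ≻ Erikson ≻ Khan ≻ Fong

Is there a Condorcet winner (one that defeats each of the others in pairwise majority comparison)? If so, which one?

Ito

Head-to-head results (33 voters total):
Ito vs Khan: Ito wins 32–1.
Ito vs Fong: Ito wins 26–7.
Ito vs Erikson: Ito wins 32–1.
Khan vs Fong: Khan wins 27–6.
Khan vs Erikson: Khan wins 18–15.
Fong vs Erikson: Erikson wins 21–12.
Ito beats each rival — Khan (32–1), Fong (26–7), Erikson (32–1) — so Ito is the Condorcet winner.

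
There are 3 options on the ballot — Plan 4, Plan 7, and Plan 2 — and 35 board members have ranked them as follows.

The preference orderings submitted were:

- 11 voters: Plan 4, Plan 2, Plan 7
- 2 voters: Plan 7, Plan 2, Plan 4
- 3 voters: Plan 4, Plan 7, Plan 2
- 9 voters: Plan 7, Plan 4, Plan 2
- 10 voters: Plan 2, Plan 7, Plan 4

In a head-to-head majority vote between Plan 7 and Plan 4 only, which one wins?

Plan 7

Ballots ranking Plan 7 above Plan 4: 2+9+10 = 21.
Ballots ranking Plan 4 above Plan 7: 11+3 = 14.
Plan 7 wins the head-to-head, 21–14.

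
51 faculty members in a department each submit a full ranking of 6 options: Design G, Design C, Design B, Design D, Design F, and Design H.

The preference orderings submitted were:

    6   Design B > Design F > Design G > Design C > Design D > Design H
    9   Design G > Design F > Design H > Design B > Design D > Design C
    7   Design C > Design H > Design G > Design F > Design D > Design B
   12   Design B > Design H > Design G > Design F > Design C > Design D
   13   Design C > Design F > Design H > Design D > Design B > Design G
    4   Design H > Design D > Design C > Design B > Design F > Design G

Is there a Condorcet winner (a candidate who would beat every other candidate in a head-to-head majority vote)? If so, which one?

Head-to-head results (51 voters total):
Design G vs Design C: Design G wins 27–24.
Design G vs Design B: Design B wins 35–16.
Design G vs Design D: Design G wins 34–17.
Design G vs Design F: Design G wins 28–23.
Design G vs Design H: Design H wins 36–15.
Design C vs Design B: Design B wins 27–24.
Design C vs Design D: Design C wins 38–13.
Design C vs Design F: Design F wins 27–24.
Design C vs Design H: Design C wins 26–25.
Design B vs Design D: Design B wins 27–24.
Design B vs Design F: Design F wins 29–22.
Design B vs Design H: Design H wins 33–18.
Design D vs Design F: Design F wins 47–4.
Design D vs Design H: Design H wins 45–6.
Design F vs Design H: Design F wins 28–23.
No candidate beats all others: Design G beats Design C beats Design H beats Design G, a majority cycle.

There is no Condorcet winner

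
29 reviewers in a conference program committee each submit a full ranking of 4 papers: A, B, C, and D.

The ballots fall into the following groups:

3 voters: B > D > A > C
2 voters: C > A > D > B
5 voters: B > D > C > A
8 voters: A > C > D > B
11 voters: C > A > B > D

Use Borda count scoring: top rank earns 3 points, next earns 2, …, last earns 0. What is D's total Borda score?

Borda scores:
  A: 3·1 + 2·2 + 5·0 + 8·3 + 11·2 = 53
  B: 3·3 + 2·0 + 5·3 + 8·0 + 11·1 = 35
  C: 3·0 + 2·3 + 5·1 + 8·2 + 11·3 = 60
  D: 3·2 + 2·1 + 5·2 + 8·1 + 11·0 = 26

26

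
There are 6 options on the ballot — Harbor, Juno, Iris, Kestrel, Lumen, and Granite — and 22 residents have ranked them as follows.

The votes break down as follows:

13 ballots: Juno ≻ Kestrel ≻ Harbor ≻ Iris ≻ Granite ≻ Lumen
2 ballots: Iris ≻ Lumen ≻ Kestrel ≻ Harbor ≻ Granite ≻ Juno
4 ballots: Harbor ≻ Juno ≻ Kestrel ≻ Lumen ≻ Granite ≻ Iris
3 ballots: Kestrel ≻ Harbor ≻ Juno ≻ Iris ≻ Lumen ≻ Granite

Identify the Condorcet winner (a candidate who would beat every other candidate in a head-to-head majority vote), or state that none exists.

Head-to-head results (22 voters total):
Harbor vs Juno: Juno wins 13–9.
Harbor vs Iris: Harbor wins 20–2.
Harbor vs Kestrel: Kestrel wins 18–4.
Harbor vs Lumen: Harbor wins 20–2.
Harbor vs Granite: Harbor wins 22–0.
Juno vs Iris: Juno wins 20–2.
Juno vs Kestrel: Juno wins 17–5.
Juno vs Lumen: Juno wins 20–2.
Juno vs Granite: Juno wins 20–2.
Iris vs Kestrel: Kestrel wins 20–2.
Iris vs Lumen: Iris wins 18–4.
Iris vs Granite: Iris wins 18–4.
Kestrel vs Lumen: Kestrel wins 20–2.
Kestrel vs Granite: Kestrel wins 22–0.
Lumen vs Granite: Granite wins 13–9.
Juno beats each rival — Harbor (13–9), Iris (20–2), Kestrel (17–5), Lumen (20–2), Granite (20–2) — so Juno is the Condorcet winner.

Juno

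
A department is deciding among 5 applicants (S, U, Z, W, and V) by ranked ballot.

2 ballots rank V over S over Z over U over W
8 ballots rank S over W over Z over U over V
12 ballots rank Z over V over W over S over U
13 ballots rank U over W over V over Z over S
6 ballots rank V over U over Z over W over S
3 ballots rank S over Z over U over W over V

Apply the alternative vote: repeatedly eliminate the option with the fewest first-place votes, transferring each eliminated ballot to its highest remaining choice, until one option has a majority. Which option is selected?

Round 1: U 13, Z 12, S 11, V 8, W 0. W has the fewest and is eliminated.
Round 2: U 13, Z 12, S 11, V 8. V has the fewest and is eliminated.
Round 3: U 19, S 13, Z 12. Z has the fewest and is eliminated.
Round 4: S 25, U 19. S has a majority.

S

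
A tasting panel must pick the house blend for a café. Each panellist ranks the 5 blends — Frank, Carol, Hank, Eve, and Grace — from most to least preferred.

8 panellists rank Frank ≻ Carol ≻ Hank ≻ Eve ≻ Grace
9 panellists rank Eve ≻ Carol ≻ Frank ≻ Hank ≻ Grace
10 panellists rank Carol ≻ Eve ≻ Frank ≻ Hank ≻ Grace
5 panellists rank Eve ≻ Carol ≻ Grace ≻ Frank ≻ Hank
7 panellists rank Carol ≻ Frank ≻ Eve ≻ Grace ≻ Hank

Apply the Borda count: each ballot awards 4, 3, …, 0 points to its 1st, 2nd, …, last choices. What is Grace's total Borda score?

Borda scores:
  Frank: 8·4 + 9·2 + 10·2 + 5·1 + 7·3 = 96
  Carol: 8·3 + 9·3 + 10·4 + 5·3 + 7·4 = 134
  Hank: 8·2 + 9·1 + 10·1 + 5·0 + 7·0 = 35
  Eve: 8·1 + 9·4 + 10·3 + 5·4 + 7·2 = 108
  Grace: 8·0 + 9·0 + 10·0 + 5·2 + 7·1 = 17

17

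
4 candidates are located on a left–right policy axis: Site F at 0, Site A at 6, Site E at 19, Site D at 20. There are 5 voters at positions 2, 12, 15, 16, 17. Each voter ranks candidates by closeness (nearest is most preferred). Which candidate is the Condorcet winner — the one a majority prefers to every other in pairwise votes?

Site E

With single-peaked preferences on a line, the Condorcet winner is the candidate closest to the median voter.
The median voter (position 15) is closest to Site E at 19.
Check: Site E vs Site A — voters closer to Site E: 3 of 5.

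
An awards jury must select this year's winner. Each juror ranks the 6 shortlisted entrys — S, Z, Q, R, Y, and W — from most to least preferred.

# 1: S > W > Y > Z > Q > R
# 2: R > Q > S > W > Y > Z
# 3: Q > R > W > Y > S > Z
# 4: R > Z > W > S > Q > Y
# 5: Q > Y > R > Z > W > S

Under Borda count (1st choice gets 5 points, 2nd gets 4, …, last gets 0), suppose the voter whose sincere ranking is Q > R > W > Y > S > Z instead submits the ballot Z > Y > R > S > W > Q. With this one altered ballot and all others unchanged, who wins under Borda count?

Borda totals with the altered ballot: S 12, Z 13, Q 11, R 16, Y 12, W 11.
The winner is unchanged: still R.

R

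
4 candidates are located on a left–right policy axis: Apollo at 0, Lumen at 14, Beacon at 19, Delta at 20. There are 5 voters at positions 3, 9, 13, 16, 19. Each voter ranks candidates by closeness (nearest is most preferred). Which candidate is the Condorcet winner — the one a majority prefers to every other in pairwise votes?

With single-peaked preferences on a line, the Condorcet winner is the candidate closest to the median voter.
The median voter (position 13) is closest to Lumen at 14.
Check: Lumen vs Delta — voters closer to Lumen: 4 of 5.

Lumen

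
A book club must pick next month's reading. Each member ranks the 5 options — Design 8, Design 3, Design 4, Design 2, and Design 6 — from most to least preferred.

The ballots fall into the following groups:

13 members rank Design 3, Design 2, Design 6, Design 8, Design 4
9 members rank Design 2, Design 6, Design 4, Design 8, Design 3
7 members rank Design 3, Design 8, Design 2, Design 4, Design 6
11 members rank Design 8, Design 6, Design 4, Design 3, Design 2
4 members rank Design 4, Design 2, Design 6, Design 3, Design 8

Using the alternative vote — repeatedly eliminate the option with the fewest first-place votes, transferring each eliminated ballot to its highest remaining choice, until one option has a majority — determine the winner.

Design 3

Round 1: Design 3 20, Design 8 11, Design 2 9, Design 4 4, Design 6 0. Design 6 has the fewest and is eliminated.
Round 2: Design 3 20, Design 8 11, Design 2 9, Design 4 4. Design 4 has the fewest and is eliminated.
Round 3: Design 3 20, Design 2 13, Design 8 11. Design 8 has the fewest and is eliminated.
Round 4: Design 3 31, Design 2 13. Design 3 has a majority.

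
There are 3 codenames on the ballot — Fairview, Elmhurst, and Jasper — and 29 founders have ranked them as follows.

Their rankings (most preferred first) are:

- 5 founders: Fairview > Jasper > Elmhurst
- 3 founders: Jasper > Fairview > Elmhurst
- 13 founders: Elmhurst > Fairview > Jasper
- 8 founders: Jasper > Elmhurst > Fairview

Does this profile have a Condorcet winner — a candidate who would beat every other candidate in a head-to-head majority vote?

Head-to-head results (29 voters total):
Fairview vs Elmhurst: Elmhurst wins 21–8.
Fairview vs Jasper: Fairview wins 18–11.
Elmhurst vs Jasper: Jasper wins 16–13.
No candidate beats all others: Fairview beats Jasper beats Elmhurst beats Fairview, a majority cycle.

No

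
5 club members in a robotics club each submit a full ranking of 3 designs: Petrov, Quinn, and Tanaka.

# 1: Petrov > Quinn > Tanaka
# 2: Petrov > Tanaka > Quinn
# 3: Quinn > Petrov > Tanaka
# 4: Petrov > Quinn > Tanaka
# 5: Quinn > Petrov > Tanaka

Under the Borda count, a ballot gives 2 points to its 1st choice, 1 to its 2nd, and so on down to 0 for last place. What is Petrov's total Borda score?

8

Borda scores:
  Petrov: 2 + 2 + 1 + 2 + 1 = 8
  Quinn: 1 + 0 + 2 + 1 + 2 = 6
  Tanaka: 0 + 1 + 0 + 0 + 0 = 1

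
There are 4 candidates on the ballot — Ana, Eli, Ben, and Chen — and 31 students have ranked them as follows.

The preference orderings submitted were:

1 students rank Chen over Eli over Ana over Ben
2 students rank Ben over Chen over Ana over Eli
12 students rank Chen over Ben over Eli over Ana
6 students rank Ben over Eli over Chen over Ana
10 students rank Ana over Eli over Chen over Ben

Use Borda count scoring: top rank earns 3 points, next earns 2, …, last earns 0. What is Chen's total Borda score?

59

Borda scores:
  Ana: 1 + 2·1 + 12·0 + 6·0 + 10·3 = 33
  Eli: 2 + 2·0 + 12·1 + 6·2 + 10·2 = 46
  Ben: 0 + 2·3 + 12·2 + 6·3 + 10·0 = 48
  Chen: 3 + 2·2 + 12·3 + 6·1 + 10·1 = 59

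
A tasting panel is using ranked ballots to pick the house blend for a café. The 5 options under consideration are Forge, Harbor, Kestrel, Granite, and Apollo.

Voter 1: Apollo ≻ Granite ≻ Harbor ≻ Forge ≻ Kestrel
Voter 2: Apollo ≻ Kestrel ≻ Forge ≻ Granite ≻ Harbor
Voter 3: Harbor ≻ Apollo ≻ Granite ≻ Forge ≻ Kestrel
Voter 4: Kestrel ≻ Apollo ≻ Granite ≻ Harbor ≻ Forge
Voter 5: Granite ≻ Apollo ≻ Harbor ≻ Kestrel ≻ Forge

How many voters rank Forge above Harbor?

1

Ballots ranking Forge above Harbor: 1.
Ballots ranking Harbor above Forge: 4.
So 1 of 5 voters prefer Forge to Harbor.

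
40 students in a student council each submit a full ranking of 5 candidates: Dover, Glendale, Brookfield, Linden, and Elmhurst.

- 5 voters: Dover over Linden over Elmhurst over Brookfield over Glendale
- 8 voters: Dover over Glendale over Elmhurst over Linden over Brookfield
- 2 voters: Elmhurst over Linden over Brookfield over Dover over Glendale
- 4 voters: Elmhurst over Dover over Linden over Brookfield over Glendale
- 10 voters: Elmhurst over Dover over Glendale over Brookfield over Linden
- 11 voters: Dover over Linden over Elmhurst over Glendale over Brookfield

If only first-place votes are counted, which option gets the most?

First-place vote totals:
  Dover: 24
  Glendale: 0
  Brookfield: 0
  Linden: 0
  Elmhurst: 16
Dover has the most first-place votes.

Dover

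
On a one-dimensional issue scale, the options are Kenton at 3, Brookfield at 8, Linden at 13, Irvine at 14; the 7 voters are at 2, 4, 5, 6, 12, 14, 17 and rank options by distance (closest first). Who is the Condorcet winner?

With single-peaked preferences on a line, the Condorcet winner is the candidate closest to the median voter.
The median voter (position 6) is closest to Brookfield at 8.
Check: Brookfield vs Irvine — voters closer to Brookfield: 4 of 7.

Brookfield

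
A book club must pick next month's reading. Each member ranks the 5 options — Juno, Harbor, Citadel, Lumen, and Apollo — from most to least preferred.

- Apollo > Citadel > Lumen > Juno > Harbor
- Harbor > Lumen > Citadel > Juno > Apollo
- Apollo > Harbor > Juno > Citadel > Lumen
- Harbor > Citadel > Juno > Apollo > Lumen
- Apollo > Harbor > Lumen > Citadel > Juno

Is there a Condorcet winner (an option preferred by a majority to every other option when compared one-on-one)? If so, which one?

Head-to-head results (5 voters total):
Juno vs Harbor: Harbor wins 4–1.
Juno vs Citadel: Citadel wins 4–1.
Juno vs Lumen: Lumen wins 3–2.
Juno vs Apollo: Apollo wins 3–2.
Harbor vs Citadel: Harbor wins 4–1.
Harbor vs Lumen: Harbor wins 4–1.
Harbor vs Apollo: Apollo wins 3–2.
Citadel vs Lumen: Citadel wins 3–2.
Citadel vs Apollo: Apollo wins 3–2.
Lumen vs Apollo: Apollo wins 4–1.
Apollo beats each rival — Juno (3–2), Harbor (3–2), Citadel (3–2), Lumen (4–1) — so Apollo is the Condorcet winner.

Apollo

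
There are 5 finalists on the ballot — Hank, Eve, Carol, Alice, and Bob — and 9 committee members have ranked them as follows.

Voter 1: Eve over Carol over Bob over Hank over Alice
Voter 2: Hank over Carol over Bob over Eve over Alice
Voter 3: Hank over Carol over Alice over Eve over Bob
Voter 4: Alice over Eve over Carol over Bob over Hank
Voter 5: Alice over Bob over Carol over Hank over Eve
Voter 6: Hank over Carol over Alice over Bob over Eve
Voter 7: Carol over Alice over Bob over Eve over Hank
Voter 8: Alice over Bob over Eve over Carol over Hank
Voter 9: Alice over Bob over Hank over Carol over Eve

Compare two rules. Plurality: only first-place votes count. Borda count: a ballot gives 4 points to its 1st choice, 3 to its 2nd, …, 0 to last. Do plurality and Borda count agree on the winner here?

Plurality first-place counts: Hank 3, Eve 1, Carol 1, Alice 4, Bob 0 → Alice.
Borda totals: Hank 16, Eve 12, Carol 22, Alice 23, Bob 17 → Alice.
The two rules agree on Alice.

Yes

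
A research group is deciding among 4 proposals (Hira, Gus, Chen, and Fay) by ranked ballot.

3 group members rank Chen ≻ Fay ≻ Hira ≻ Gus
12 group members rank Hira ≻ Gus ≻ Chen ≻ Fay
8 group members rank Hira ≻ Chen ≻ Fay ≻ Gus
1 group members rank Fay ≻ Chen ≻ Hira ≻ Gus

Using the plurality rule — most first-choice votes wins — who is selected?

Hira

First-place vote totals:
  Hira: 20
  Gus: 0
  Chen: 3
  Fay: 1
Hira has the most first-place votes.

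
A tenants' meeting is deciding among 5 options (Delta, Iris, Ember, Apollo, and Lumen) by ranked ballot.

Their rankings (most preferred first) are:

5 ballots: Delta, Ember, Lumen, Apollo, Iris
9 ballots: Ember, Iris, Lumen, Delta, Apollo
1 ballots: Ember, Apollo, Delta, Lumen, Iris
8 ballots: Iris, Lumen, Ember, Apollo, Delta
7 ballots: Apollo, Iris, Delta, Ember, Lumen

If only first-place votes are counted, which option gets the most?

First-place vote totals:
  Delta: 5
  Iris: 8
  Ember: 10
  Apollo: 7
  Lumen: 0
Ember has the most first-place votes.

Ember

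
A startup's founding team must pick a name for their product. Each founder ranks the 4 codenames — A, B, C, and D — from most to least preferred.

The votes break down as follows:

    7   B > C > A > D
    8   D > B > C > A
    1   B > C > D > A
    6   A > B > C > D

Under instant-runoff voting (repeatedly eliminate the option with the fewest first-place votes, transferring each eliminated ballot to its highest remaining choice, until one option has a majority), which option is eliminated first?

C

Round 1: B 8, D 8, A 6, C 0. C has the fewest and is eliminated.
Round 2: B 8, D 8, A 6. A has the fewest and is eliminated.
Round 3: B 14, D 8. B has a majority.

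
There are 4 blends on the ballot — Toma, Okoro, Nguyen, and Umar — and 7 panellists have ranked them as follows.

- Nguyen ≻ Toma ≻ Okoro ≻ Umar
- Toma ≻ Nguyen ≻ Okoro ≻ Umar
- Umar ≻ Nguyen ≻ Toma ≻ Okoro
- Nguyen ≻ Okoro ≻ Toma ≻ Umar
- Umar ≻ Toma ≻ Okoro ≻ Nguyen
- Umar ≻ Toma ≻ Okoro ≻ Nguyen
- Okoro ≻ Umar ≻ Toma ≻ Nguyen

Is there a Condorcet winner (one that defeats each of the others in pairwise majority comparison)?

No

Head-to-head results (7 voters total):
Toma vs Okoro: Toma wins 5–2.
Toma vs Nguyen: Toma wins 4–3.
Toma vs Umar: Umar wins 4–3.
Okoro vs Nguyen: Nguyen wins 4–3.
Okoro vs Umar: Okoro wins 4–3.
Nguyen vs Umar: Umar wins 4–3.
No candidate beats all others: Toma beats Okoro beats Umar beats Toma, a majority cycle.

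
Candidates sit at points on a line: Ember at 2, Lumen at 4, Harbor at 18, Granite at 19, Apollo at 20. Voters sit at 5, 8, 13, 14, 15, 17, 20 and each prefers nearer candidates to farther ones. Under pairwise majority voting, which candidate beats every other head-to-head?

With single-peaked preferences on a line, the Condorcet winner is the candidate closest to the median voter.
The median voter (position 14) is closest to Harbor at 18.
Check: Harbor vs Lumen — voters closer to Harbor: 5 of 7.

Harbor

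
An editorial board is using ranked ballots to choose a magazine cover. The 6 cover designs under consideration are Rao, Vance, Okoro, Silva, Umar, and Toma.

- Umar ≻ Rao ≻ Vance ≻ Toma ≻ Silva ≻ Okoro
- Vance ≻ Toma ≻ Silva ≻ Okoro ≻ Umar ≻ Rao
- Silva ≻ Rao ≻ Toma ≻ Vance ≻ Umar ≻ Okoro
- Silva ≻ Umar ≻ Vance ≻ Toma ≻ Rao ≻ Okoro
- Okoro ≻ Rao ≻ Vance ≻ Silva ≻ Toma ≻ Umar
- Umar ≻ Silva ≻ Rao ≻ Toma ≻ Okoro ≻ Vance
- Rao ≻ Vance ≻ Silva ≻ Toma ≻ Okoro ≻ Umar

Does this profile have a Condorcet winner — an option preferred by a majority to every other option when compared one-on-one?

No

Head-to-head results (7 voters total):
Rao vs Vance: Rao wins 5–2.
Rao vs Okoro: Rao wins 5–2.
Rao vs Silva: Silva wins 4–3.
Rao vs Umar: Umar wins 4–3.
Rao vs Toma: Rao wins 5–2.
Vance vs Okoro: Vance wins 5–2.
Vance vs Silva: Vance wins 4–3.
Vance vs Umar: Vance wins 4–3.
Vance vs Toma: Vance wins 5–2.
Okoro vs Silva: Silva wins 6–1.
Okoro vs Umar: Umar wins 4–3.
Okoro vs Toma: Toma wins 6–1.
Silva vs Umar: Silva wins 5–2.
Silva vs Toma: Silva wins 5–2.
Umar vs Toma: Toma wins 4–3.
No candidate beats all others: Rao beats Vance beats Silva beats Rao, a majority cycle.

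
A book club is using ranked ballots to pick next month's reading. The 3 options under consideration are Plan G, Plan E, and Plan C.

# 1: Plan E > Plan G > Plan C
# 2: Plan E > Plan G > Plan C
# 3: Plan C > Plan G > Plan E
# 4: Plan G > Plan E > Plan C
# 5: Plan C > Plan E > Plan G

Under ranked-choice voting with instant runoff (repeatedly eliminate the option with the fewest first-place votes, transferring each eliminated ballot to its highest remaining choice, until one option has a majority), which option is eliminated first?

Round 1: Plan E 2, Plan C 2, Plan G 1. Plan G has the fewest and is eliminated.
Round 2: Plan E 3, Plan C 2. Plan E has a majority.

Plan G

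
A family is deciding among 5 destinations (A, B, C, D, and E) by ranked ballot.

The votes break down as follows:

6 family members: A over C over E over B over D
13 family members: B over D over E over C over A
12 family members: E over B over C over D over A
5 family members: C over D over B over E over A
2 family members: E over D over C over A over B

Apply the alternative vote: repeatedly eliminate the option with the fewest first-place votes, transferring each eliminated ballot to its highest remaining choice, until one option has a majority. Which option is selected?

E

Round 1: E 14, B 13, A 6, C 5, D 0. D has the fewest and is eliminated.
Round 2: E 14, B 13, A 6, C 5. C has the fewest and is eliminated.
Round 3: B 18, E 14, A 6. A has the fewest and is eliminated.
Round 4: E 20, B 18. E has a majority.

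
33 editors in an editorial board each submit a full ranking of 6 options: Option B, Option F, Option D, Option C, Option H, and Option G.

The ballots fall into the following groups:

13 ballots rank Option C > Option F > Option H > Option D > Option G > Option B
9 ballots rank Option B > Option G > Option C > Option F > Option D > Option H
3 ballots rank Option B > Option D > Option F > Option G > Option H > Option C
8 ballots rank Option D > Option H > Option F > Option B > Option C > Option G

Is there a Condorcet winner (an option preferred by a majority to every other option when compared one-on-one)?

Head-to-head results (33 voters total):
Option B vs Option F: Option F wins 21–12.
Option B vs Option D: Option D wins 21–12.
Option B vs Option C: Option B wins 20–13.
Option B vs Option H: Option H wins 21–12.
Option B vs Option G: Option B wins 20–13.
Option F vs Option D: Option F wins 22–11.
Option F vs Option C: Option C wins 22–11.
Option F vs Option H: Option F wins 25–8.
Option F vs Option G: Option F wins 24–9.
Option D vs Option C: Option C wins 22–11.
Option D vs Option H: Option D wins 20–13.
Option D vs Option G: Option D wins 24–9.
Option C vs Option H: Option C wins 22–11.
Option C vs Option G: Option C wins 21–12.
Option H vs Option G: Option H wins 21–12.
No candidate beats all others: Option B beats Option C beats Option F beats Option B, a majority cycle.

No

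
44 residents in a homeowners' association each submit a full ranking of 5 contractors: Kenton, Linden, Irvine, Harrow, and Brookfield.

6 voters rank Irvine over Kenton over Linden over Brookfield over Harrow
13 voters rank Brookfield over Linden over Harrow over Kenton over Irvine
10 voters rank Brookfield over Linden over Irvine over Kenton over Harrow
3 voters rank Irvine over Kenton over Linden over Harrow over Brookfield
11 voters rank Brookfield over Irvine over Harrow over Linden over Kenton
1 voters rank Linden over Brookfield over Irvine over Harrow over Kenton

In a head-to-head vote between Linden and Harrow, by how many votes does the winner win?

22

Ballots ranking Linden above Harrow: 6+13+10+3+1 = 33.
Ballots ranking Harrow above Linden: 11.
Linden wins 33–11, a margin of 22.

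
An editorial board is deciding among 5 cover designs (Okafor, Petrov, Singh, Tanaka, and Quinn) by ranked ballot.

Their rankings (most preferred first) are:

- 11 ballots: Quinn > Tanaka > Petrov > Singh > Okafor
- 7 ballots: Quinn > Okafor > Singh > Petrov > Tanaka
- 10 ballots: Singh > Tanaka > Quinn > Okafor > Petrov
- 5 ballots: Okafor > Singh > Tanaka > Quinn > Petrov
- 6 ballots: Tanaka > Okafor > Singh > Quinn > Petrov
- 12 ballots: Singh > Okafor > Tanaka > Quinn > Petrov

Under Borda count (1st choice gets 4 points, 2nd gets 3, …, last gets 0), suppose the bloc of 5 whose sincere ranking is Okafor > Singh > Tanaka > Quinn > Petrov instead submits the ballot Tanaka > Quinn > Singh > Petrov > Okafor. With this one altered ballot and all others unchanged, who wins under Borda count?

Borda totals with the altered ballot: Okafor 85, Petrov 34, Singh 135, Tanaka 131, Quinn 125.
The winner is unchanged: still Singh.

Singh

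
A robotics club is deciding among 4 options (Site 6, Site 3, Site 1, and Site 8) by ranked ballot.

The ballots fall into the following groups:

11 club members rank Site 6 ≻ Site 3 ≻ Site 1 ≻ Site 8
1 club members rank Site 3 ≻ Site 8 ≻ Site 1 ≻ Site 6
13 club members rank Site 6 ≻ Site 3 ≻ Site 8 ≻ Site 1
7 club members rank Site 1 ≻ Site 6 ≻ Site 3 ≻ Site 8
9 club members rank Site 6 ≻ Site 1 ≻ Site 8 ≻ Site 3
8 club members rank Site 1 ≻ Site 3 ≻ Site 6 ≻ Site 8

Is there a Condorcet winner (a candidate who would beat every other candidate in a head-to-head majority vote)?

Yes

Head-to-head results (49 voters total):
Site 6 vs Site 3: Site 6 wins 40–9.
Site 6 vs Site 1: Site 6 wins 33–16.
Site 6 vs Site 8: Site 6 wins 48–1.
Site 3 vs Site 1: Site 3 wins 25–24.
Site 3 vs Site 8: Site 3 wins 40–9.
Site 1 vs Site 8: Site 1 wins 35–14.
Site 6 beats each rival — Site 3 (40–9), Site 1 (33–16), Site 8 (48–1) — so Site 6 is the Condorcet winner.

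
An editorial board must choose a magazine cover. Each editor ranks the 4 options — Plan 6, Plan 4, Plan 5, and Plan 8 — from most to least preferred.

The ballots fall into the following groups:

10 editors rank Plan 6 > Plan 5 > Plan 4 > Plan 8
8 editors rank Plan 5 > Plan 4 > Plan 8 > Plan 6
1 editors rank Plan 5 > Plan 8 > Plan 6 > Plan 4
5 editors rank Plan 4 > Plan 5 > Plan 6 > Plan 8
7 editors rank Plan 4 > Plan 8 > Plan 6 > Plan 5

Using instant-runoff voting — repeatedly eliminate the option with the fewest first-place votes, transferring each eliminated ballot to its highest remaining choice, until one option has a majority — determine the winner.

Plan 4

Round 1: Plan 4 12, Plan 6 10, Plan 5 9, Plan 8 0. Plan 8 has the fewest and is eliminated.
Round 2: Plan 4 12, Plan 6 10, Plan 5 9. Plan 5 has the fewest and is eliminated.
Round 3: Plan 4 20, Plan 6 11. Plan 4 has a majority.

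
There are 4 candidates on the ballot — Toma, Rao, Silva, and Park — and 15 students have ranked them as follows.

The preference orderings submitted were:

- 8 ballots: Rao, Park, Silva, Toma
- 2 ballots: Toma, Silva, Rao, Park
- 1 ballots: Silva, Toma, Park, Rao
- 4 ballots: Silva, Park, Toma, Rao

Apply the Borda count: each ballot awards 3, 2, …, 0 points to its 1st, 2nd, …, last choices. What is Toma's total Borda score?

12

Borda scores:
  Toma: 8·0 + 2·3 + 2 + 4·1 = 12
  Rao: 8·3 + 2·1 + 0 + 4·0 = 26
  Silva: 8·1 + 2·2 + 3 + 4·3 = 27
  Park: 8·2 + 2·0 + 1 + 4·2 = 25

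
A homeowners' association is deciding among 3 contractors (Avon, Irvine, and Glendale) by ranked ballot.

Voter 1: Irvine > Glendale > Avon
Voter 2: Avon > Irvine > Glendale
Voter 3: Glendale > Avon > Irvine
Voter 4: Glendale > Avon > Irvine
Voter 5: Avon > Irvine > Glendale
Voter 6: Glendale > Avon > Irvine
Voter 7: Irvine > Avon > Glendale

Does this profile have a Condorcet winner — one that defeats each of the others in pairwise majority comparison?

No

Head-to-head results (7 voters total):
Avon vs Irvine: Avon wins 5–2.
Avon vs Glendale: Glendale wins 4–3.
Irvine vs Glendale: Irvine wins 4–3.
No candidate beats all others: Avon beats Irvine beats Glendale beats Avon, a majority cycle.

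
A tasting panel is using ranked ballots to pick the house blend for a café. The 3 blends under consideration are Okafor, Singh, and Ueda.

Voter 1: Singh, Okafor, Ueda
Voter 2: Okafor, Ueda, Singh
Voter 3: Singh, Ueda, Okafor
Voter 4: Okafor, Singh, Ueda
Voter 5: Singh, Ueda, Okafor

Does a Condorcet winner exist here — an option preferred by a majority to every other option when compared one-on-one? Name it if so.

Singh

Head-to-head results (5 voters total):
Okafor vs Singh: Singh wins 3–2.
Okafor vs Ueda: Okafor wins 3–2.
Singh vs Ueda: Singh wins 4–1.
Singh beats each rival — Okafor (3–2), Ueda (4–1) — so Singh is the Condorcet winner.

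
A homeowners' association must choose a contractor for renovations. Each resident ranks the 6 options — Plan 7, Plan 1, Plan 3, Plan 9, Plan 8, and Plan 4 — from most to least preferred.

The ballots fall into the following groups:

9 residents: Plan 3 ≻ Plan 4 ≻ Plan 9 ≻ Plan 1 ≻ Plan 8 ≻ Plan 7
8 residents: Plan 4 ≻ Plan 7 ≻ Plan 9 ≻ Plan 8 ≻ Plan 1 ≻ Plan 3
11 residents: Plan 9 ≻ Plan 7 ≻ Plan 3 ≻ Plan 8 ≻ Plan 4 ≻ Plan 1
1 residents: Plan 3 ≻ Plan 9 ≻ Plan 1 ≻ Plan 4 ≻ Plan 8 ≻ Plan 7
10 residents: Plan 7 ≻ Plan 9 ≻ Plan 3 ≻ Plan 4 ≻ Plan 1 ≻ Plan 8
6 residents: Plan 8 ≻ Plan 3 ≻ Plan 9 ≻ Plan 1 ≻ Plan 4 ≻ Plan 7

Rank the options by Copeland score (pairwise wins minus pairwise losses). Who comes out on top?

Plan 9

Pairwise results:
  Plan 7 vs Plan 1: Plan 7 wins 29–16.
  Plan 7 vs Plan 3: Plan 7 wins 29–16.
  Plan 7 vs Plan 9: Plan 9 wins 27–18.
  Plan 7 vs Plan 8: Plan 7 wins 29–16.
  Plan 7 vs Plan 4: Plan 4 wins 24–21.
  Plan 1 vs Plan 3: Plan 3 wins 37–8.
  Plan 1 vs Plan 9: Plan 9 wins 45–0.
  Plan 1 vs Plan 8: Plan 8 wins 25–20.
  Plan 1 vs Plan 4: Plan 4 wins 38–7.
  Plan 3 vs Plan 9: Plan 9 wins 29–16.
  Plan 3 vs Plan 8: Plan 3 wins 31–14.
  Plan 3 vs Plan 4: Plan 3 wins 37–8.
  Plan 9 vs Plan 8: Plan 9 wins 39–6.
  Plan 9 vs Plan 4: Plan 9 wins 28–17.
  Plan 8 vs Plan 4: Plan 4 wins 28–17.
Copeland scores (wins − losses):
  Plan 7: 3 − 2 = 1
  Plan 1: 0 − 5 = -5
  Plan 3: 3 − 2 = 1
  Plan 9: 5 − 0 = 5
  Plan 8: 1 − 4 = -3
  Plan 4: 3 − 2 = 1
Plan 9 has the best Copeland score.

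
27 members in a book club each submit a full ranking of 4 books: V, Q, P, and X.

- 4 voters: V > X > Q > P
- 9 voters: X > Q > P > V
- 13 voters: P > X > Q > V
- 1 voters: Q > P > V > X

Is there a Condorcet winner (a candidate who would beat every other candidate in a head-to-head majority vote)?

Head-to-head results (27 voters total):
V vs Q: Q wins 23–4.
V vs P: P wins 23–4.
V vs X: X wins 22–5.
Q vs P: Q wins 14–13.
Q vs X: X wins 26–1.
P vs X: P wins 14–13.
No candidate beats all others: Q beats P beats X beats Q, a majority cycle.

No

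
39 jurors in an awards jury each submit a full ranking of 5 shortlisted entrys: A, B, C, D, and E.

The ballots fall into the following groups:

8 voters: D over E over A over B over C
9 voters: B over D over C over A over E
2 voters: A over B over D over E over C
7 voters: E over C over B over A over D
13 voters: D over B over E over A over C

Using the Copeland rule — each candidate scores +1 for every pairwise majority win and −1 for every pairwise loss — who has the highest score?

D

Pairwise results:
  A vs B: B wins 29–10.
  A vs C: A wins 23–16.
  A vs D: D wins 30–9.
  A vs E: E wins 28–11.
  B vs C: B wins 32–7.
  B vs D: D wins 21–18.
  B vs E: B wins 24–15.
  C vs D: D wins 32–7.
  C vs E: E wins 30–9.
  D vs E: D wins 32–7.
Copeland scores (wins − losses):
  A: 1 − 3 = -2
  B: 3 − 1 = 2
  C: 0 − 4 = -4
  D: 4 − 0 = 4
  E: 2 − 2 = 0
D has the best Copeland score.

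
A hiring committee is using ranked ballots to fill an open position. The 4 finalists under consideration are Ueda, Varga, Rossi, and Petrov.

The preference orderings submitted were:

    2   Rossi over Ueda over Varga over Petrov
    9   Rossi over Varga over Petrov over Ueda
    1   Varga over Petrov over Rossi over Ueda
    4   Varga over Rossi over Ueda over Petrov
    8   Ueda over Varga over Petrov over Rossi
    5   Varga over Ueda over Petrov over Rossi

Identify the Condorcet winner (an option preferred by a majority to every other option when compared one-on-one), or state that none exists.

Head-to-head results (29 voters total):
Ueda vs Varga: Varga wins 19–10.
Ueda vs Rossi: Rossi wins 16–13.
Ueda vs Petrov: Ueda wins 19–10.
Varga vs Rossi: Varga wins 18–11.
Varga vs Petrov: Varga wins 29–0.
Rossi vs Petrov: Rossi wins 15–14.
Varga beats each rival — Ueda (19–10), Rossi (18–11), Petrov (29–0) — so Varga is the Condorcet winner.

Varga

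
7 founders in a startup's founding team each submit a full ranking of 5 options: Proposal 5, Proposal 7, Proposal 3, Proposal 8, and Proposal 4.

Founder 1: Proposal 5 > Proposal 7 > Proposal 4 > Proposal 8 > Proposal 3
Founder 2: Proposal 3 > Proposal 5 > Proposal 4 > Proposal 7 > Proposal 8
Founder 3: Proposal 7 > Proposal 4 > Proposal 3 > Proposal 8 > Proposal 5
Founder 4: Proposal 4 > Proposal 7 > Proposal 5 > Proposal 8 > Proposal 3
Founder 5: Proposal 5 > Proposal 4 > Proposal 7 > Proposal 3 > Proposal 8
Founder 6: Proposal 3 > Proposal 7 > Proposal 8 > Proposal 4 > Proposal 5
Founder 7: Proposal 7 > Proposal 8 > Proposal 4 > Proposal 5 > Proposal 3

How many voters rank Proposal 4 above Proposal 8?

5

Ballots ranking Proposal 4 above Proposal 8: 5.
Ballots ranking Proposal 8 above Proposal 4: 2.
So 5 of 7 voters prefer Proposal 4 to Proposal 8.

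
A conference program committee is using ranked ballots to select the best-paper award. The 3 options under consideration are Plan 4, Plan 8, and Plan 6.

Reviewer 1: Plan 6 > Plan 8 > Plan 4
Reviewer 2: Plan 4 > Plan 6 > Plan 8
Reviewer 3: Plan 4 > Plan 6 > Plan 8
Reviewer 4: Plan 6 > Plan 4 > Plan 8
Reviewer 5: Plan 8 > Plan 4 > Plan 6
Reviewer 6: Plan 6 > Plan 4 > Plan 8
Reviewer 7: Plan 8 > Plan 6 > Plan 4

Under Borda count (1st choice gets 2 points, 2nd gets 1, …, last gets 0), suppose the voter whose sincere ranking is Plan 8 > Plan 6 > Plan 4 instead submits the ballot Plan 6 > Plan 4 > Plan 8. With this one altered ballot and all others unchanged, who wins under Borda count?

Borda totals with the altered ballot: Plan 4 8, Plan 8 3, Plan 6 10.
The winner is unchanged: still Plan 6.

Plan 6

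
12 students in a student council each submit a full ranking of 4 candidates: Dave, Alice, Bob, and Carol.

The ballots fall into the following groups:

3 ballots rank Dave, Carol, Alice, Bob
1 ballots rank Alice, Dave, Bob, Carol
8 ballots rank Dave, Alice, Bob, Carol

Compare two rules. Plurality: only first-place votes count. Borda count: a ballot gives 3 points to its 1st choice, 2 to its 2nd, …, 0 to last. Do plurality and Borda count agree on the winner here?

Yes

Plurality first-place counts: Dave 11, Alice 1, Bob 0, Carol 0 → Dave.
Borda totals: Dave 35, Alice 22, Bob 9, Carol 6 → Dave.
The two rules agree on Dave.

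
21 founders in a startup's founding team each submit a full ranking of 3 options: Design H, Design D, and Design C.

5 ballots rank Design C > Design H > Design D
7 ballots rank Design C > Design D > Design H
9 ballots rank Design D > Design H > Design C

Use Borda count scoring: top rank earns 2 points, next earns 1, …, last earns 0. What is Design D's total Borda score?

Borda scores:
  Design H: 5·1 + 7·0 + 9·1 = 14
  Design D: 5·0 + 7·1 + 9·2 = 25
  Design C: 5·2 + 7·2 + 9·0 = 24

25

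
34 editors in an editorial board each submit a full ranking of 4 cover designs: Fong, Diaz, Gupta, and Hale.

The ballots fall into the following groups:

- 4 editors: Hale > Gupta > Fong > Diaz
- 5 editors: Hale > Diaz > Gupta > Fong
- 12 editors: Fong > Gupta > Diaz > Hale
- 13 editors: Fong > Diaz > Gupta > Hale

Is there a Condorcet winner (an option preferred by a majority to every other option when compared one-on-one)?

Yes

Head-to-head results (34 voters total):
Fong vs Diaz: Fong wins 29–5.
Fong vs Gupta: Fong wins 25–9.
Fong vs Hale: Fong wins 25–9.
Diaz vs Gupta: Diaz wins 18–16.
Diaz vs Hale: Diaz wins 25–9.
Gupta vs Hale: Gupta wins 25–9.
Fong beats each rival — Diaz (29–5), Gupta (25–9), Hale (25–9) — so Fong is the Condorcet winner.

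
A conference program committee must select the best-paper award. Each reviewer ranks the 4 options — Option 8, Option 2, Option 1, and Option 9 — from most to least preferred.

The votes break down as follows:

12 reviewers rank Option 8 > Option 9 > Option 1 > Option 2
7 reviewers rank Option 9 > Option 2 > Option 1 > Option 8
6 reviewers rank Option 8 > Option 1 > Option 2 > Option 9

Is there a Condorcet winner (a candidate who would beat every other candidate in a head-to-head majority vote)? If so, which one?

Head-to-head results (25 voters total):
Option 8 vs Option 2: Option 8 wins 18–7.
Option 8 vs Option 1: Option 8 wins 18–7.
Option 8 vs Option 9: Option 8 wins 18–7.
Option 2 vs Option 1: Option 1 wins 18–7.
Option 2 vs Option 9: Option 9 wins 19–6.
Option 1 vs Option 9: Option 9 wins 19–6.
Option 8 beats each rival — Option 2 (18–7), Option 1 (18–7), Option 9 (18–7) — so Option 8 is the Condorcet winner.

Option 8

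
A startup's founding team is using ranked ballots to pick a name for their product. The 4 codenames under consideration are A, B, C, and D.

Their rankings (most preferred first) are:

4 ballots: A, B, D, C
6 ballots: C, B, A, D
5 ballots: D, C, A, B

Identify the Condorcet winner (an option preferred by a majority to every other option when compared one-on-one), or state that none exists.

Head-to-head results (15 voters total):
A vs B: A wins 9–6.
A vs C: C wins 11–4.
A vs D: A wins 10–5.
B vs C: C wins 11–4.
B vs D: B wins 10–5.
C vs D: D wins 9–6.
No candidate beats all others: A beats D beats C beats A, a majority cycle.

There is no Condorcet winner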